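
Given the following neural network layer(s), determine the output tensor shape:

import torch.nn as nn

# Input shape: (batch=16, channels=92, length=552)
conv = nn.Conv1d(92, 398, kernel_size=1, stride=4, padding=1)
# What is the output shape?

Input shape: (16, 92, 552)
Output shape: (16, 398, 139)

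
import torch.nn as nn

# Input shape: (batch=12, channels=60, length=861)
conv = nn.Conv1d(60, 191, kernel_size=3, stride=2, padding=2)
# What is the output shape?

Input shape: (12, 60, 861)
Output shape: (12, 191, 432)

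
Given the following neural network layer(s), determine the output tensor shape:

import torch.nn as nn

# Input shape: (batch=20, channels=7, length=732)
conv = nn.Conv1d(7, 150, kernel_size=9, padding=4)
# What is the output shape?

Input shape: (20, 7, 732)
Output shape: (20, 150, 732)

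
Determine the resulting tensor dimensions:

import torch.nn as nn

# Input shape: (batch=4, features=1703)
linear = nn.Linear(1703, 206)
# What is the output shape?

Input shape: (4, 1703)
Output shape: (4, 206)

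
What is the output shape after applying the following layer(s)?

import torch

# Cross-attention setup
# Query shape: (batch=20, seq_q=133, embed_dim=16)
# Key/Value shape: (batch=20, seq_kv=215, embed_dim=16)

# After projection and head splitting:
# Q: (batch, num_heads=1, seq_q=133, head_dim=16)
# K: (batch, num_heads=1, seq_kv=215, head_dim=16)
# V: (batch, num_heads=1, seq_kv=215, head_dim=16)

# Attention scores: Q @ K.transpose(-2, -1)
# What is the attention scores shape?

Input shape: (20, 133, 16)
Output shape: (20, 1, 133, 215)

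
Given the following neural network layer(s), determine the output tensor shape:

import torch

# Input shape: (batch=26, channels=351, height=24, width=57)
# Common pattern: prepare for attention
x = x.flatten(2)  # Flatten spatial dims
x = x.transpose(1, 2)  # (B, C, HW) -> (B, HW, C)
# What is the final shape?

Input shape: (26, 351, 24, 57)
  -> after flatten(2): (26, 351, 1368)
Output shape: (26, 1368, 351)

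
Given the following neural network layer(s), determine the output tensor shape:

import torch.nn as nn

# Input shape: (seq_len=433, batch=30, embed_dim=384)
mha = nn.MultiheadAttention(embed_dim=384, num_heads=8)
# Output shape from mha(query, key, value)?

Input shape: (433, 30, 384)
Output shape: (433, 30, 384)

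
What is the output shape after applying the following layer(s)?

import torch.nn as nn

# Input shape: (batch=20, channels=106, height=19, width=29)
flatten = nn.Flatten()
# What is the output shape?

Input shape: (20, 106, 19, 29)
Output shape: (20, 58406)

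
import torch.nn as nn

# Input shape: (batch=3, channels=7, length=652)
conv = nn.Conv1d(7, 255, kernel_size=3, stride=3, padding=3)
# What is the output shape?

Input shape: (3, 7, 652)
Output shape: (3, 255, 219)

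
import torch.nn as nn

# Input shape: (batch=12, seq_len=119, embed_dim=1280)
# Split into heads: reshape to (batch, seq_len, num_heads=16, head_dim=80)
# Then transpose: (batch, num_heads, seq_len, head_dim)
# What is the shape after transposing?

Input shape: (12, 119, 1280)
  -> after reshape: (12, 119, 16, 80)
Output shape: (12, 16, 119, 80)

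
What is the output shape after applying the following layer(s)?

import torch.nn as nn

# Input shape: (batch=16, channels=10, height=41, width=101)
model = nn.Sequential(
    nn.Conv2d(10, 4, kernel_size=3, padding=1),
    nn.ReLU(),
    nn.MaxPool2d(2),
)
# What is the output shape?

Input shape: (16, 10, 41, 101)
  -> after Conv2d: (16, 4, 41, 101)
  -> after ReLU: (16, 4, 41, 101)
Output shape: (16, 4, 20, 50)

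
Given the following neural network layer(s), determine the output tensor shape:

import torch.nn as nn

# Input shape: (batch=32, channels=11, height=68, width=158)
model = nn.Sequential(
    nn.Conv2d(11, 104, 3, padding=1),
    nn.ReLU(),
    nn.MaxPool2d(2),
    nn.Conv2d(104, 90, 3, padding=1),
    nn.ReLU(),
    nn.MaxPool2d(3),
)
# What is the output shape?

Input shape: (32, 11, 68, 158)
  -> after first Conv2d: (32, 104, 68, 158)
  -> after first MaxPool2d: (32, 104, 34, 79)
  -> after second Conv2d: (32, 90, 34, 79)
Output shape: (32, 90, 11, 26)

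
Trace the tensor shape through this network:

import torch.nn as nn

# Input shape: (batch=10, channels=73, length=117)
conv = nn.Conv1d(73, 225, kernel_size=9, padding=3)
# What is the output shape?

Input shape: (10, 73, 117)
Output shape: (10, 225, 115)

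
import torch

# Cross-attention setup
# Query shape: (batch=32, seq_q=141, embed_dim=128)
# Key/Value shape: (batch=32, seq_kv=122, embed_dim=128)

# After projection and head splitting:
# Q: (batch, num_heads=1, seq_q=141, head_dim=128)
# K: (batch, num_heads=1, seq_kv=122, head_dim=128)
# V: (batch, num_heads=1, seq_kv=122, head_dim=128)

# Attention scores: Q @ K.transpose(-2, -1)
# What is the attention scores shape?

Input shape: (32, 141, 128)
Output shape: (32, 1, 141, 122)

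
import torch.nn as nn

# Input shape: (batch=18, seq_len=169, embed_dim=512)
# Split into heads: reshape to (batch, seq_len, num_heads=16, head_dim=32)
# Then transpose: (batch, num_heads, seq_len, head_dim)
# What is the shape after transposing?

Input shape: (18, 169, 512)
  -> after reshape: (18, 169, 16, 32)
Output shape: (18, 16, 169, 32)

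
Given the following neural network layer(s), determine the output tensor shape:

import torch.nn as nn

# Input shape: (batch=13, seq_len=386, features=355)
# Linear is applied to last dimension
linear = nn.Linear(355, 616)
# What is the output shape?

Input shape: (13, 386, 355)
Output shape: (13, 386, 616)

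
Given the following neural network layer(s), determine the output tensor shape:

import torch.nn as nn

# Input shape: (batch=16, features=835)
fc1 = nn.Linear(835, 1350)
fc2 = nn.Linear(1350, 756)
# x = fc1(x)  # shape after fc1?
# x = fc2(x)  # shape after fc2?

Input shape: (16, 835)
  -> after fc1: (16, 1350)
Output shape: (16, 756)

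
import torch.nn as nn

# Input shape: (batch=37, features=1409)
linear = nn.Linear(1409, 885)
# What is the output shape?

Input shape: (37, 1409)
Output shape: (37, 885)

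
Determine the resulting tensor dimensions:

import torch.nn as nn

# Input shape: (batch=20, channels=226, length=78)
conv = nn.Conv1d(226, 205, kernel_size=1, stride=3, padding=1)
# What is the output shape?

Input shape: (20, 226, 78)
Output shape: (20, 205, 27)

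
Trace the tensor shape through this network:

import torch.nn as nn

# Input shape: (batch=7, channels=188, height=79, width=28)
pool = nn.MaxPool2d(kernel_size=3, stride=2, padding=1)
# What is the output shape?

Input shape: (7, 188, 79, 28)
Output shape: (7, 188, 40, 14)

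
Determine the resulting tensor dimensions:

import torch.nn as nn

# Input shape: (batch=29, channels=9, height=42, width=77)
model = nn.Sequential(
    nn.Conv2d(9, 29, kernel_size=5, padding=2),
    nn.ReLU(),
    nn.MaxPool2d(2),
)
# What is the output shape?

Input shape: (29, 9, 42, 77)
  -> after Conv2d: (29, 29, 42, 77)
  -> after ReLU: (29, 29, 42, 77)
Output shape: (29, 29, 21, 38)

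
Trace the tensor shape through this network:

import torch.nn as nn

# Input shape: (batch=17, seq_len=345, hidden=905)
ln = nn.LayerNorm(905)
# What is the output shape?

Input shape: (17, 345, 905)
Output shape: (17, 345, 905)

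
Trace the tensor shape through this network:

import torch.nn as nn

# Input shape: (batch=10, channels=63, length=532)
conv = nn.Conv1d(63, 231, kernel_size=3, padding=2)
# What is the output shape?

Input shape: (10, 63, 532)
Output shape: (10, 231, 534)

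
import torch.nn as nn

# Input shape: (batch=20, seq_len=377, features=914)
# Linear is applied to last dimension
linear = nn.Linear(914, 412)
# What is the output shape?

Input shape: (20, 377, 914)
Output shape: (20, 377, 412)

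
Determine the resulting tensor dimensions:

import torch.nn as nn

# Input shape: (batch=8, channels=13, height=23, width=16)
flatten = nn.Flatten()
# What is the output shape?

Input shape: (8, 13, 23, 16)
Output shape: (8, 4784)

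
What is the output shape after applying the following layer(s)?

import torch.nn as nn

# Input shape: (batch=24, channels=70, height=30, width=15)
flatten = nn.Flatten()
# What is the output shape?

Input shape: (24, 70, 30, 15)
Output shape: (24, 31500)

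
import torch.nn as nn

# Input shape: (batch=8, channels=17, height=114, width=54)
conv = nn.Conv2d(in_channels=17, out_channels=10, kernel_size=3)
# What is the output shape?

Input shape: (8, 17, 114, 54)
Output shape: (8, 10, 112, 52)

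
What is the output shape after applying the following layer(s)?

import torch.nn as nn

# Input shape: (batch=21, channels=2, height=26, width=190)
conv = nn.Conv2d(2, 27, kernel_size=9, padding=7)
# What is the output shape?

Input shape: (21, 2, 26, 190)
Output shape: (21, 27, 32, 196)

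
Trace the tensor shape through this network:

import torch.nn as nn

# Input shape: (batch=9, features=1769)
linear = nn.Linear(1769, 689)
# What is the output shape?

Input shape: (9, 1769)
Output shape: (9, 689)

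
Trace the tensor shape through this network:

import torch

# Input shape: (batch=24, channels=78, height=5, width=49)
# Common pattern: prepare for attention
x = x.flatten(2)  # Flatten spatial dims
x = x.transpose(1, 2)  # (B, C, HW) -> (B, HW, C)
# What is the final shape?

Input shape: (24, 78, 5, 49)
  -> after flatten(2): (24, 78, 245)
Output shape: (24, 245, 78)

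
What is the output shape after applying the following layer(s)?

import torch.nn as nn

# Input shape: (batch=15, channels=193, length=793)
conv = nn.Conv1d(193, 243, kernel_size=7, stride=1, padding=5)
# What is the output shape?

Input shape: (15, 193, 793)
Output shape: (15, 243, 797)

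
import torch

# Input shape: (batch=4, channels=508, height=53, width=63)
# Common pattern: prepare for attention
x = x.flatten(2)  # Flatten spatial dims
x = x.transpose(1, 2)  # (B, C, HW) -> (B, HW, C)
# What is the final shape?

Input shape: (4, 508, 53, 63)
  -> after flatten(2): (4, 508, 3339)
Output shape: (4, 3339, 508)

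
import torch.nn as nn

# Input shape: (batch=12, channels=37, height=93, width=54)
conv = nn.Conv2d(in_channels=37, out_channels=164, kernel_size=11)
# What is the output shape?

Input shape: (12, 37, 93, 54)
Output shape: (12, 164, 83, 44)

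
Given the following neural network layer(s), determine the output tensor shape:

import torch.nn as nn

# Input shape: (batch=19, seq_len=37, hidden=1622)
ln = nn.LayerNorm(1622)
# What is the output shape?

Input shape: (19, 37, 1622)
Output shape: (19, 37, 1622)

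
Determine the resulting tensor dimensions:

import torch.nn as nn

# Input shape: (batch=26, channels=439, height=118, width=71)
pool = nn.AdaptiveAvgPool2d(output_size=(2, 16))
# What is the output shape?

Input shape: (26, 439, 118, 71)
Output shape: (26, 439, 2, 16)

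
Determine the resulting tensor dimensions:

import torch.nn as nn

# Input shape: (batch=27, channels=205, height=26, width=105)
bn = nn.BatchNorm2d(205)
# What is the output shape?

Input shape: (27, 205, 26, 105)
Output shape: (27, 205, 26, 105)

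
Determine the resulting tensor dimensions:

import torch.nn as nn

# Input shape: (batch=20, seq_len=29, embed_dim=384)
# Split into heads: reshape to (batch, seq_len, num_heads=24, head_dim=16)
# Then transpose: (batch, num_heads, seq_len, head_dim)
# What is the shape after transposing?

Input shape: (20, 29, 384)
  -> after reshape: (20, 29, 24, 16)
Output shape: (20, 24, 29, 16)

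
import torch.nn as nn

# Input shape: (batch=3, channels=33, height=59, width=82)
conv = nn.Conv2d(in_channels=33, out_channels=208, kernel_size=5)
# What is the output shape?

Input shape: (3, 33, 59, 82)
Output shape: (3, 208, 55, 78)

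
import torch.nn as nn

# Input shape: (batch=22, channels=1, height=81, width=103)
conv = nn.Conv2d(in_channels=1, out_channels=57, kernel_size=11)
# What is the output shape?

Input shape: (22, 1, 81, 103)
Output shape: (22, 57, 71, 93)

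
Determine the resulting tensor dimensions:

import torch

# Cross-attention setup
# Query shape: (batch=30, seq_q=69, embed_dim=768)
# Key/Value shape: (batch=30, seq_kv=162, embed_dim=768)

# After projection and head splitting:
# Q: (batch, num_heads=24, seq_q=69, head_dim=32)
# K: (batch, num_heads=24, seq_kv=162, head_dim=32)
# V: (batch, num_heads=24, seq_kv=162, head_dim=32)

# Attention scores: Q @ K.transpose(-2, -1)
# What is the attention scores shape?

Input shape: (30, 69, 768)
Output shape: (30, 24, 69, 162)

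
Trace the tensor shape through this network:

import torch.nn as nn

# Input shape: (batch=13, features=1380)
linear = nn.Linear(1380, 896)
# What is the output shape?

Input shape: (13, 1380)
Output shape: (13, 896)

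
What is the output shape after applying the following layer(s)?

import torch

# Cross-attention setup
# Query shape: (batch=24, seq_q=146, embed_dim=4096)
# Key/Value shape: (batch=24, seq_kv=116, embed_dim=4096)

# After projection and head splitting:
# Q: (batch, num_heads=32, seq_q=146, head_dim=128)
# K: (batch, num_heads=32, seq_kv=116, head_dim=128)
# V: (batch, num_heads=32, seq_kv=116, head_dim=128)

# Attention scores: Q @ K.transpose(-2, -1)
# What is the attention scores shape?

Input shape: (24, 146, 4096)
Output shape: (24, 32, 146, 116)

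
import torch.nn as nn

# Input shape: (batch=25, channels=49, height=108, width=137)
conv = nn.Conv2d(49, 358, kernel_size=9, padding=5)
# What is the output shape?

Input shape: (25, 49, 108, 137)
Output shape: (25, 358, 110, 139)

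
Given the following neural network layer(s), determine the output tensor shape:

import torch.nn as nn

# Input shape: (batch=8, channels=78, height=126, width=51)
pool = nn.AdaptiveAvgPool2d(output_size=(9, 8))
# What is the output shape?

Input shape: (8, 78, 126, 51)
Output shape: (8, 78, 9, 8)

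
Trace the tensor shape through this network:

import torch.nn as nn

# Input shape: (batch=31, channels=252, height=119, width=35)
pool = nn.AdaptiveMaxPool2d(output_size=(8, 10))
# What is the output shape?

Input shape: (31, 252, 119, 35)
Output shape: (31, 252, 8, 10)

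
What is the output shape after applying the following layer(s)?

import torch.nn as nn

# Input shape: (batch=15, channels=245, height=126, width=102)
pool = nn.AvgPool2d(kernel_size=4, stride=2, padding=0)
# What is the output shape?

Input shape: (15, 245, 126, 102)
Output shape: (15, 245, 62, 50)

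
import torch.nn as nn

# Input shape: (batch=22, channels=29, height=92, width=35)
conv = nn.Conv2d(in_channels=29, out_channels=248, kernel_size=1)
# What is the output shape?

Input shape: (22, 29, 92, 35)
Output shape: (22, 248, 92, 35)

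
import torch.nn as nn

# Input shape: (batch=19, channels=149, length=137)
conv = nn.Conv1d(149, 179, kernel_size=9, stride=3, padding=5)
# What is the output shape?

Input shape: (19, 149, 137)
Output shape: (19, 179, 47)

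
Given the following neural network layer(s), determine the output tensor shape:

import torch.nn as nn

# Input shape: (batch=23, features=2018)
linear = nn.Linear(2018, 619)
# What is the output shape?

Input shape: (23, 2018)
Output shape: (23, 619)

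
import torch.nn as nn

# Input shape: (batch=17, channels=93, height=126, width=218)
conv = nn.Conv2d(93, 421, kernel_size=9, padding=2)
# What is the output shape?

Input shape: (17, 93, 126, 218)
Output shape: (17, 421, 122, 214)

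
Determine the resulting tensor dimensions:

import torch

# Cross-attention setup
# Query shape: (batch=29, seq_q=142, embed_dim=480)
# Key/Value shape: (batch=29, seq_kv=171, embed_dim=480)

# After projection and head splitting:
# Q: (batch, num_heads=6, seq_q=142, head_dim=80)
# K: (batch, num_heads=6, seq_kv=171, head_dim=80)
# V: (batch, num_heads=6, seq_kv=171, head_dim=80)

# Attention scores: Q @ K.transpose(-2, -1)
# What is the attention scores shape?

Input shape: (29, 142, 480)
Output shape: (29, 6, 142, 171)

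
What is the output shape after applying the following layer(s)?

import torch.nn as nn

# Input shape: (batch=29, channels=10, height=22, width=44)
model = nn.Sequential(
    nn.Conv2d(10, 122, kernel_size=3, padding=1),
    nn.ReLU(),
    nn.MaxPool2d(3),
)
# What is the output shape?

Input shape: (29, 10, 22, 44)
  -> after Conv2d: (29, 122, 22, 44)
  -> after ReLU: (29, 122, 22, 44)
Output shape: (29, 122, 7, 14)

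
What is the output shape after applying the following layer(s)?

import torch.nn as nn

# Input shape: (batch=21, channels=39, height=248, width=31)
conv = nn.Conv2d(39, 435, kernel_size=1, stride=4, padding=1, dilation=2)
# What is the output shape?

Input shape: (21, 39, 248, 31)
Output shape: (21, 435, 63, 9)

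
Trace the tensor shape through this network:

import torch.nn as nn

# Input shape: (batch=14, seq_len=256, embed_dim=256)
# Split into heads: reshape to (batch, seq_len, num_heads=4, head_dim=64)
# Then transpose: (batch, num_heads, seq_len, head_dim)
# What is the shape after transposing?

Input shape: (14, 256, 256)
  -> after reshape: (14, 256, 4, 64)
Output shape: (14, 4, 256, 64)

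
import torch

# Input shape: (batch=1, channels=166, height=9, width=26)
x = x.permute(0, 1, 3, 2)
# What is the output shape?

Input shape: (1, 166, 9, 26)
Output shape: (1, 166, 26, 9)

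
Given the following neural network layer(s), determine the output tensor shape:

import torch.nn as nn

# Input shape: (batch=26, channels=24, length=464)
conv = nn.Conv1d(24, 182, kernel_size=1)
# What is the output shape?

Input shape: (26, 24, 464)
Output shape: (26, 182, 464)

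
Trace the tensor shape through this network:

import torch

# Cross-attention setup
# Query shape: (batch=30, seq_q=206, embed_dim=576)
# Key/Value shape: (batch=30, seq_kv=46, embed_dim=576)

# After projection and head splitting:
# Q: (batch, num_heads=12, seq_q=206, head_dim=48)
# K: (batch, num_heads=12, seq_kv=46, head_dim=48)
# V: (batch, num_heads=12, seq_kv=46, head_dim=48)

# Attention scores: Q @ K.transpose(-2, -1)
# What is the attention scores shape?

Input shape: (30, 206, 576)
Output shape: (30, 12, 206, 46)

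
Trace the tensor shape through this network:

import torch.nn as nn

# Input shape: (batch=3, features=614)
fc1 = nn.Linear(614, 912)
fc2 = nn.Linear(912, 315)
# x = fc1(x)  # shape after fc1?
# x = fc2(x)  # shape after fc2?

Input shape: (3, 614)
  -> after fc1: (3, 912)
Output shape: (3, 315)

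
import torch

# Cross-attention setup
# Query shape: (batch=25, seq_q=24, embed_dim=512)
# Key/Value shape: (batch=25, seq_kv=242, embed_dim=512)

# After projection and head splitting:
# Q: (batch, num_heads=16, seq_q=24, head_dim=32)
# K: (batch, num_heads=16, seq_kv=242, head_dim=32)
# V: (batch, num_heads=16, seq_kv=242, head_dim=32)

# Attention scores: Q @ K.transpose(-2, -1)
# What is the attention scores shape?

Input shape: (25, 24, 512)
Output shape: (25, 16, 24, 242)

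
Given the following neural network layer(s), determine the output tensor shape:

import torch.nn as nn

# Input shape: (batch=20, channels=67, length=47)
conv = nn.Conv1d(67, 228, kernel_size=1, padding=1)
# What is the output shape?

Input shape: (20, 67, 47)
Output shape: (20, 228, 49)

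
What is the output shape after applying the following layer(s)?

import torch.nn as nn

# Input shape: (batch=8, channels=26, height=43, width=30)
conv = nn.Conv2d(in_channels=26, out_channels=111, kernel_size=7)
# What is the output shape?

Input shape: (8, 26, 43, 30)
Output shape: (8, 111, 37, 24)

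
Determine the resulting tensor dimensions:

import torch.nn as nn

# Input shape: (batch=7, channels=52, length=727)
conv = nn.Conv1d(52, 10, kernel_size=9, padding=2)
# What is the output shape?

Input shape: (7, 52, 727)
Output shape: (7, 10, 723)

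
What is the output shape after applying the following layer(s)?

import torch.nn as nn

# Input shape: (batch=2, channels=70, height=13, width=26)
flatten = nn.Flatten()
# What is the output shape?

Input shape: (2, 70, 13, 26)
Output shape: (2, 23660)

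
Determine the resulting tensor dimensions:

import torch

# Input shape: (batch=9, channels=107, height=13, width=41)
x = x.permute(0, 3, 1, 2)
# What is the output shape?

Input shape: (9, 107, 13, 41)
Output shape: (9, 41, 107, 13)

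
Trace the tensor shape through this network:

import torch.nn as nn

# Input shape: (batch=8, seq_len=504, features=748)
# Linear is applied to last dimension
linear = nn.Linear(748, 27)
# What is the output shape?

Input shape: (8, 504, 748)
Output shape: (8, 504, 27)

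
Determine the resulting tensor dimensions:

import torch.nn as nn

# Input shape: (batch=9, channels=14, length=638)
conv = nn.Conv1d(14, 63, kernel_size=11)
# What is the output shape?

Input shape: (9, 14, 638)
Output shape: (9, 63, 628)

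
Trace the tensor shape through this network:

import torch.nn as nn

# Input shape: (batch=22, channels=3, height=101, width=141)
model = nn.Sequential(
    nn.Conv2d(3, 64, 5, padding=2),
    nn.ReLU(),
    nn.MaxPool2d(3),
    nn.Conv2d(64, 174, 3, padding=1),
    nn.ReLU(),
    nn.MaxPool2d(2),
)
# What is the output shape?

Input shape: (22, 3, 101, 141)
  -> after first Conv2d: (22, 64, 101, 141)
  -> after first MaxPool2d: (22, 64, 33, 47)
  -> after second Conv2d: (22, 174, 33, 47)
Output shape: (22, 174, 16, 23)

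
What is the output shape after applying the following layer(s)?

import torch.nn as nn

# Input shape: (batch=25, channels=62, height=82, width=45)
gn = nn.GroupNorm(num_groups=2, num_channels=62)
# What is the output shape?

Input shape: (25, 62, 82, 45)
Output shape: (25, 62, 82, 45)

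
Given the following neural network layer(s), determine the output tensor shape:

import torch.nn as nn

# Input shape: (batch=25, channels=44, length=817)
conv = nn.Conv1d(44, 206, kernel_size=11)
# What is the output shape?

Input shape: (25, 44, 817)
Output shape: (25, 206, 807)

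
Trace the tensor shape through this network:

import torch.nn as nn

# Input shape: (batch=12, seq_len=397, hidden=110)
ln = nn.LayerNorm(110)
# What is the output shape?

Input shape: (12, 397, 110)
Output shape: (12, 397, 110)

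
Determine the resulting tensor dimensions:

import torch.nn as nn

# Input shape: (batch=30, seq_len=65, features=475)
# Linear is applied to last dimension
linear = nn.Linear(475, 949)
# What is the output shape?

Input shape: (30, 65, 475)
Output shape: (30, 65, 949)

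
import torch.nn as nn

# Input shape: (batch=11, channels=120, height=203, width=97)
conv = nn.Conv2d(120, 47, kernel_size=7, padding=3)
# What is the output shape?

Input shape: (11, 120, 203, 97)
Output shape: (11, 47, 203, 97)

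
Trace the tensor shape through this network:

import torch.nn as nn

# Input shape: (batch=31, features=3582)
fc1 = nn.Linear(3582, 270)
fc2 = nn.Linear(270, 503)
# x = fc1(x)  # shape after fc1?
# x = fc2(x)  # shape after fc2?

Input shape: (31, 3582)
  -> after fc1: (31, 270)
Output shape: (31, 503)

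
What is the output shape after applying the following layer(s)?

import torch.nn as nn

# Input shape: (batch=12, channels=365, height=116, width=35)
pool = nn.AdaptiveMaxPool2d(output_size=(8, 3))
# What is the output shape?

Input shape: (12, 365, 116, 35)
Output shape: (12, 365, 8, 3)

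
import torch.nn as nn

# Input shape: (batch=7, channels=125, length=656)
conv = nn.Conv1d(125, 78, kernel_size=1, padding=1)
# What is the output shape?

Input shape: (7, 125, 656)
Output shape: (7, 78, 658)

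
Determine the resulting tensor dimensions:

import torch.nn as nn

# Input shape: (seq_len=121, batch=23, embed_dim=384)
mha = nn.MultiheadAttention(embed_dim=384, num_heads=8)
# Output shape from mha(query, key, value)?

Input shape: (121, 23, 384)
Output shape: (121, 23, 384)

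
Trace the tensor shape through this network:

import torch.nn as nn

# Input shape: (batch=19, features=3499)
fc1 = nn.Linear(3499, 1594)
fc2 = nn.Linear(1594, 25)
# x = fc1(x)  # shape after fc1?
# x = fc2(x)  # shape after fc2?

Input shape: (19, 3499)
  -> after fc1: (19, 1594)
Output shape: (19, 25)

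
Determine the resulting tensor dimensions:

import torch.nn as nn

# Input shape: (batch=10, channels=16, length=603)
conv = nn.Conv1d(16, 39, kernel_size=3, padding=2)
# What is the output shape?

Input shape: (10, 16, 603)
Output shape: (10, 39, 605)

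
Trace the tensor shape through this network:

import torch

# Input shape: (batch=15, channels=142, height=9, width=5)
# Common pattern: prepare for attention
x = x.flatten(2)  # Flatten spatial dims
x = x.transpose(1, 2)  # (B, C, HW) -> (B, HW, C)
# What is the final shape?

Input shape: (15, 142, 9, 5)
  -> after flatten(2): (15, 142, 45)
Output shape: (15, 45, 142)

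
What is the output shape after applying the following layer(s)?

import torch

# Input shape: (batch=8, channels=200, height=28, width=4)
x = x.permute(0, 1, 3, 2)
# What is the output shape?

Input shape: (8, 200, 28, 4)
Output shape: (8, 200, 4, 28)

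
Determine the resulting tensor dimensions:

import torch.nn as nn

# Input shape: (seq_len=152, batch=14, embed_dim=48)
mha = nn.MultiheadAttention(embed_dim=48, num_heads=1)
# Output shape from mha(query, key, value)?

Input shape: (152, 14, 48)
Output shape: (152, 14, 48)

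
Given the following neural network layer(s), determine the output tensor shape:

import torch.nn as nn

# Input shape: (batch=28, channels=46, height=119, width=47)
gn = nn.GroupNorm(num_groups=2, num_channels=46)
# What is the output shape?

Input shape: (28, 46, 119, 47)
Output shape: (28, 46, 119, 47)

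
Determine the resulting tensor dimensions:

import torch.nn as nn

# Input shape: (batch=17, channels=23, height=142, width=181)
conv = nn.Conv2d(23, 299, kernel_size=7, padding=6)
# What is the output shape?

Input shape: (17, 23, 142, 181)
Output shape: (17, 299, 148, 187)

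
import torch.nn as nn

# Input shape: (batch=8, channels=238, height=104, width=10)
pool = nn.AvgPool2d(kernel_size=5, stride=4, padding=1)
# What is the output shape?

Input shape: (8, 238, 104, 10)
Output shape: (8, 238, 26, 2)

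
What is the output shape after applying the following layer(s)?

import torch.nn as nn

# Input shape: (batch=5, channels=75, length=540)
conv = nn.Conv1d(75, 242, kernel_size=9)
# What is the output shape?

Input shape: (5, 75, 540)
Output shape: (5, 242, 532)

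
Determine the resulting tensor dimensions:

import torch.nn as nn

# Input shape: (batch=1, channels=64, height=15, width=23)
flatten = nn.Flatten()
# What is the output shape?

Input shape: (1, 64, 15, 23)
Output shape: (1, 22080)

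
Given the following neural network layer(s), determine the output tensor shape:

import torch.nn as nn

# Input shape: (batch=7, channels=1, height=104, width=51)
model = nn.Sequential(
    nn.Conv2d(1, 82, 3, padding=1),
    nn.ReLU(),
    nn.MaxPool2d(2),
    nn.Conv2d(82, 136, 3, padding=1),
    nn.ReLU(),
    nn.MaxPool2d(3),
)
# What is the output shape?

Input shape: (7, 1, 104, 51)
  -> after first Conv2d: (7, 82, 104, 51)
  -> after first MaxPool2d: (7, 82, 52, 25)
  -> after second Conv2d: (7, 136, 52, 25)
Output shape: (7, 136, 17, 8)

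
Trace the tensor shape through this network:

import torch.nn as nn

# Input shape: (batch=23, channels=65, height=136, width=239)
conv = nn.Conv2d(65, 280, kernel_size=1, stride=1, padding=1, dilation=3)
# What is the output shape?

Input shape: (23, 65, 136, 239)
Output shape: (23, 280, 138, 241)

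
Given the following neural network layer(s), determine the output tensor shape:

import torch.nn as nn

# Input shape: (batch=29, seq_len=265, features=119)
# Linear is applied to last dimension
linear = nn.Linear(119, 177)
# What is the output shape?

Input shape: (29, 265, 119)
Output shape: (29, 265, 177)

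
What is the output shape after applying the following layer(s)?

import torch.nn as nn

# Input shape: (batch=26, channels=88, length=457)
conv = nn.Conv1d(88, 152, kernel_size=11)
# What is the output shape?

Input shape: (26, 88, 457)
Output shape: (26, 152, 447)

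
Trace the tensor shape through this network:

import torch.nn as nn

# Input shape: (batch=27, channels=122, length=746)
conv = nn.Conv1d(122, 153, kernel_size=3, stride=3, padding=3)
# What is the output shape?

Input shape: (27, 122, 746)
Output shape: (27, 153, 250)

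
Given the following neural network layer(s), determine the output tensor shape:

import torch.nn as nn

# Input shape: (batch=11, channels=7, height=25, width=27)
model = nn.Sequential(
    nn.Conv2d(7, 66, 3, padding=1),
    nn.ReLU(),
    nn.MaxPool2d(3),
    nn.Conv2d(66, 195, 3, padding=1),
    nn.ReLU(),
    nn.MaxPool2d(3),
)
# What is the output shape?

Input shape: (11, 7, 25, 27)
  -> after first Conv2d: (11, 66, 25, 27)
  -> after first MaxPool2d: (11, 66, 8, 9)
  -> after second Conv2d: (11, 195, 8, 9)
Output shape: (11, 195, 2, 3)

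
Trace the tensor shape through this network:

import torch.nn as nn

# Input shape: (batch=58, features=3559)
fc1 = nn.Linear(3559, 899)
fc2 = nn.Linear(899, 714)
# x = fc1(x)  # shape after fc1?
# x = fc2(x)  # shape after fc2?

Input shape: (58, 3559)
  -> after fc1: (58, 899)
Output shape: (58, 714)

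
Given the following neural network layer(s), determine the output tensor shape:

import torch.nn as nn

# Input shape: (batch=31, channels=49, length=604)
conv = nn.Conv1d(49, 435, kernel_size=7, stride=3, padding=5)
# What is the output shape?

Input shape: (31, 49, 604)
Output shape: (31, 435, 203)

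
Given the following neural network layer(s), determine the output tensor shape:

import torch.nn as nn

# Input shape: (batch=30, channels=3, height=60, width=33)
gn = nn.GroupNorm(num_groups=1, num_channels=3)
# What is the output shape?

Input shape: (30, 3, 60, 33)
Output shape: (30, 3, 60, 33)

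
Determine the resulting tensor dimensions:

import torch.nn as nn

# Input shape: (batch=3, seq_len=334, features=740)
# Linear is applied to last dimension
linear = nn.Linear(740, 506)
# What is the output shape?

Input shape: (3, 334, 740)
Output shape: (3, 334, 506)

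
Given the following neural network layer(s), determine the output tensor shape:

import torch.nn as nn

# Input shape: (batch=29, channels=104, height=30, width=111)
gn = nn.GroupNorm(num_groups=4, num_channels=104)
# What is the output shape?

Input shape: (29, 104, 30, 111)
Output shape: (29, 104, 30, 111)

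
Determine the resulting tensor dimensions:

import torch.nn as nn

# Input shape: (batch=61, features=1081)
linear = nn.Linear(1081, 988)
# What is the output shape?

Input shape: (61, 1081)
Output shape: (61, 988)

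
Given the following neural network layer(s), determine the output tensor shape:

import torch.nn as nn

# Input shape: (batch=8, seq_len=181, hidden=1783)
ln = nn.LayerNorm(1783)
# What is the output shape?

Input shape: (8, 181, 1783)
Output shape: (8, 181, 1783)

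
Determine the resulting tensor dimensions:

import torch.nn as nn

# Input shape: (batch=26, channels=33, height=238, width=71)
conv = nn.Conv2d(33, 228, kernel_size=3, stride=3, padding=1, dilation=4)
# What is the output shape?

Input shape: (26, 33, 238, 71)
Output shape: (26, 228, 78, 22)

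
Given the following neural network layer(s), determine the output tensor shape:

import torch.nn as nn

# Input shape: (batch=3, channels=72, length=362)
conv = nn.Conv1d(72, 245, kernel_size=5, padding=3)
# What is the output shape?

Input shape: (3, 72, 362)
Output shape: (3, 245, 364)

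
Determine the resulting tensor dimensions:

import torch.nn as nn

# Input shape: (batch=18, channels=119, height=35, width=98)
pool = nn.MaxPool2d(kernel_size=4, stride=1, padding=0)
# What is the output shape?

Input shape: (18, 119, 35, 98)
Output shape: (18, 119, 32, 95)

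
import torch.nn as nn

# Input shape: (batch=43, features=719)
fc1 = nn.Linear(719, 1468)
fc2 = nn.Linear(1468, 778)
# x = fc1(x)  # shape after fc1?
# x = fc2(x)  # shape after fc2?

Input shape: (43, 719)
  -> after fc1: (43, 1468)
Output shape: (43, 778)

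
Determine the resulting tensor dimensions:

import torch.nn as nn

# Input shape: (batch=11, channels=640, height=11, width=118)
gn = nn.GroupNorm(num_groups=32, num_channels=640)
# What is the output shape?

Input shape: (11, 640, 11, 118)
Output shape: (11, 640, 11, 118)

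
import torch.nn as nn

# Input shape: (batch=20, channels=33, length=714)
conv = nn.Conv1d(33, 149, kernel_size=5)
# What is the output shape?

Input shape: (20, 33, 714)
Output shape: (20, 149, 710)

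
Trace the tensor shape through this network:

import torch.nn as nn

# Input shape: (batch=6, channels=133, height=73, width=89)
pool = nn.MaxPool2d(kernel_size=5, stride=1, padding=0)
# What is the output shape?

Input shape: (6, 133, 73, 89)
Output shape: (6, 133, 69, 85)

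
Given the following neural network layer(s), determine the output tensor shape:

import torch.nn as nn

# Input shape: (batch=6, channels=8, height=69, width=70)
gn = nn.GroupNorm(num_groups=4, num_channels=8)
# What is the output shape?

Input shape: (6, 8, 69, 70)
Output shape: (6, 8, 69, 70)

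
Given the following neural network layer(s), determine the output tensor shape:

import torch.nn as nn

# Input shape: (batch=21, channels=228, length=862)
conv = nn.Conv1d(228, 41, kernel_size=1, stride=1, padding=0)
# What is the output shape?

Input shape: (21, 228, 862)
Output shape: (21, 41, 862)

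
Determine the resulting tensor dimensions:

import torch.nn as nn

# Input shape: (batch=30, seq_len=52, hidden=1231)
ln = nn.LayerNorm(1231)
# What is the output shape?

Input shape: (30, 52, 1231)
Output shape: (30, 52, 1231)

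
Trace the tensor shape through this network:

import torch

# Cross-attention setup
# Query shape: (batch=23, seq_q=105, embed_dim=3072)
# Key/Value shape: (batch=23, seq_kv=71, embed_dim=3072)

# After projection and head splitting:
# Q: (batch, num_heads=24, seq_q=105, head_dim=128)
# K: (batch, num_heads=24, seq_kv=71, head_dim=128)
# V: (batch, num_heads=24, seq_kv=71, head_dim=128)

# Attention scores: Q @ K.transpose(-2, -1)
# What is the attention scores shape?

Input shape: (23, 105, 3072)
Output shape: (23, 24, 105, 71)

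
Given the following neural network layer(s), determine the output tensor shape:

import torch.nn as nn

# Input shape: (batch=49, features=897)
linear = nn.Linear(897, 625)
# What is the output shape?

Input shape: (49, 897)
Output shape: (49, 625)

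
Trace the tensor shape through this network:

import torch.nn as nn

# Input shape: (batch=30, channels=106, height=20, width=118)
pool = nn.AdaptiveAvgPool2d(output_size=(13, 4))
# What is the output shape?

Input shape: (30, 106, 20, 118)
Output shape: (30, 106, 13, 4)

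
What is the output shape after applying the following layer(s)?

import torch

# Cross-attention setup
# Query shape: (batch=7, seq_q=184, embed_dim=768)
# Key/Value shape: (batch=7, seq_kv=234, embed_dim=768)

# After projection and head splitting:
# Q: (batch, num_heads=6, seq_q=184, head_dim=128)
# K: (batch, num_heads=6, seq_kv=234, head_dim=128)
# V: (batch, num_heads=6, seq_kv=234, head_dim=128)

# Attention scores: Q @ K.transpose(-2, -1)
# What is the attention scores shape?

Input shape: (7, 184, 768)
Output shape: (7, 6, 184, 234)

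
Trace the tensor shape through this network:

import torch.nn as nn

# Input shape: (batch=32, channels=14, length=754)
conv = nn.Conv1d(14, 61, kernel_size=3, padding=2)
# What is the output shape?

Input shape: (32, 14, 754)
Output shape: (32, 61, 756)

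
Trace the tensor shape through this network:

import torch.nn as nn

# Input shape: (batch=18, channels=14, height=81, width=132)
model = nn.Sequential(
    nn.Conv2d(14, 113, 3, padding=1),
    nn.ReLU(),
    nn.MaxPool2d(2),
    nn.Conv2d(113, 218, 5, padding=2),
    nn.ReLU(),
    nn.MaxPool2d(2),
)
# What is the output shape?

Input shape: (18, 14, 81, 132)
  -> after first Conv2d: (18, 113, 81, 132)
  -> after first MaxPool2d: (18, 113, 40, 66)
  -> after second Conv2d: (18, 218, 40, 66)
Output shape: (18, 218, 20, 33)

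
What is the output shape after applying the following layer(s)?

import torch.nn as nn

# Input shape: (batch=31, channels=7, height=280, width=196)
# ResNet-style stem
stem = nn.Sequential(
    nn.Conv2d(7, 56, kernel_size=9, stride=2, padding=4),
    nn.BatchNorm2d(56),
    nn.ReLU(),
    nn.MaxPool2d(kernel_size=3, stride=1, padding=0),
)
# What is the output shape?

Input shape: (31, 7, 280, 196)
  -> after Conv2d 9x9 stride=2: (31, 56, 140, 98)
Output shape: (31, 56, 138, 96)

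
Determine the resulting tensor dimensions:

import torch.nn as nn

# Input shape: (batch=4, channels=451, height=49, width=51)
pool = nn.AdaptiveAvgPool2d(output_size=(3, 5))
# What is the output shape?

Input shape: (4, 451, 49, 51)
Output shape: (4, 451, 3, 5)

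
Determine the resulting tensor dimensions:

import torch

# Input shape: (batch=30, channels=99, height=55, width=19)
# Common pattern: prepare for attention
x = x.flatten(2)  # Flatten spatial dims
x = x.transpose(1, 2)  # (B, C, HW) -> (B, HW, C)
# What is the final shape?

Input shape: (30, 99, 55, 19)
  -> after flatten(2): (30, 99, 1045)
Output shape: (30, 1045, 99)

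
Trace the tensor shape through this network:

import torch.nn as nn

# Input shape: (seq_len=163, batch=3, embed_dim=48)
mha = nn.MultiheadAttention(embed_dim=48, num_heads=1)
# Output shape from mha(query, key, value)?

Input shape: (163, 3, 48)
Output shape: (163, 3, 48)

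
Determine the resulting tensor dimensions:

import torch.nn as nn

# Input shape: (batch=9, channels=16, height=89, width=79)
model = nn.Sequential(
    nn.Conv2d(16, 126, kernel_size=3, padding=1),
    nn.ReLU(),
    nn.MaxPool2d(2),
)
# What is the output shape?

Input shape: (9, 16, 89, 79)
  -> after Conv2d: (9, 126, 89, 79)
  -> after ReLU: (9, 126, 89, 79)
Output shape: (9, 126, 44, 39)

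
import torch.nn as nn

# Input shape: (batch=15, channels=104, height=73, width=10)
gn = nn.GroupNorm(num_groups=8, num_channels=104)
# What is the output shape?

Input shape: (15, 104, 73, 10)
Output shape: (15, 104, 73, 10)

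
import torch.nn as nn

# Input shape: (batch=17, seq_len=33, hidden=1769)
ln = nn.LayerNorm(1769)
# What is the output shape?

Input shape: (17, 33, 1769)
Output shape: (17, 33, 1769)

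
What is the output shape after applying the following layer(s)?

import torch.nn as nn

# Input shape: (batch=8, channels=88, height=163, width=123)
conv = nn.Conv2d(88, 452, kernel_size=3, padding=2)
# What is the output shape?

Input shape: (8, 88, 163, 123)
Output shape: (8, 452, 165, 125)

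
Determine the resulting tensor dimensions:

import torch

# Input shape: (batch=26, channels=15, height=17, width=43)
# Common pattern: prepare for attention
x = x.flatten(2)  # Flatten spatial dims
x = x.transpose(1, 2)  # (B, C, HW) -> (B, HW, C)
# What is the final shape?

Input shape: (26, 15, 17, 43)
  -> after flatten(2): (26, 15, 731)
Output shape: (26, 731, 15)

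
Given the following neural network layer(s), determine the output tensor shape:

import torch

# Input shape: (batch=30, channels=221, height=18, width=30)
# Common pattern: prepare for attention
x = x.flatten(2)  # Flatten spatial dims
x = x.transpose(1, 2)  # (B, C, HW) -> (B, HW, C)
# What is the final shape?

Input shape: (30, 221, 18, 30)
  -> after flatten(2): (30, 221, 540)
Output shape: (30, 540, 221)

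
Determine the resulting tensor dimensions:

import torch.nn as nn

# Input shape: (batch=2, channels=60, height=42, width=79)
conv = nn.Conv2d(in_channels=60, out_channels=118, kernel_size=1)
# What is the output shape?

Input shape: (2, 60, 42, 79)
Output shape: (2, 118, 42, 79)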